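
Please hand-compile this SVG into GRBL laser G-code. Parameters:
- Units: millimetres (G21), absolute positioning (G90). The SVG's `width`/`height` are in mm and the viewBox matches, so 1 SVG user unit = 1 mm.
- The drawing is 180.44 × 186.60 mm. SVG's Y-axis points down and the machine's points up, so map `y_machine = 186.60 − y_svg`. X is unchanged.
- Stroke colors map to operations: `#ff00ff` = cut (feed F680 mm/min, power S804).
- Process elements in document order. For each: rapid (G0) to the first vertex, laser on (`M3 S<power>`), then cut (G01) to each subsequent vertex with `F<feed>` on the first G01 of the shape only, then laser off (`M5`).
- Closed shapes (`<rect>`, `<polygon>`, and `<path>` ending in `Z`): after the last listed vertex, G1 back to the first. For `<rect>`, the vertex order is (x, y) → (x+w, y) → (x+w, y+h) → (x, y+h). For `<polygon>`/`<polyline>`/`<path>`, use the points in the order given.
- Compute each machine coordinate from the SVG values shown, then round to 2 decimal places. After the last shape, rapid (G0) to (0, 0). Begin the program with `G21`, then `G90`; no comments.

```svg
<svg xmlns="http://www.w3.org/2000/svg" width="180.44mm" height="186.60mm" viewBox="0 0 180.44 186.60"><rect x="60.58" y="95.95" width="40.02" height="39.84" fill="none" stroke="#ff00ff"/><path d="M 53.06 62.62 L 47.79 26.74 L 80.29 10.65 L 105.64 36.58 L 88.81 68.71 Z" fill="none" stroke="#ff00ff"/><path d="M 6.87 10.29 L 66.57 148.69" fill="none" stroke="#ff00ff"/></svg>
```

G21
G90
G0 X60.58 Y90.65
M3 S804
G01 X100.60 Y90.65 F680
G01 X100.60 Y50.81
G01 X60.58 Y50.81
G01 X60.58 Y90.65
M5
G0 X53.06 Y123.98
M3 S804
G01 X47.79 Y159.86 F680
G01 X80.29 Y175.95
G01 X105.64 Y150.02
G01 X88.81 Y117.89
G01 X53.06 Y123.98
M5
G0 X6.87 Y176.31
M3 S804
G01 X66.57 Y37.91 F680
M5
G0 X0.00 Y0.00

1 u = 1 mm; y_m = 186.60 − y.

[1] `<rect>` rectangle, #ff00ff→cut S804 F680: (60.58,90.65) → (100.60,90.65) → (100.60,50.81) → (60.58,50.81) → (60.58,90.65) (closed)

[2] `<path>` regular polygon, #ff00ff→cut S804 F680: (53.06,123.98) → (47.79,159.86) → (80.29,175.95) → (105.64,150.02) → (88.81,117.89) → (53.06,123.98) (closed)

[3] `<path>` line segment, #ff00ff→cut S804 F680: (6.87,176.31) → (66.57,37.91)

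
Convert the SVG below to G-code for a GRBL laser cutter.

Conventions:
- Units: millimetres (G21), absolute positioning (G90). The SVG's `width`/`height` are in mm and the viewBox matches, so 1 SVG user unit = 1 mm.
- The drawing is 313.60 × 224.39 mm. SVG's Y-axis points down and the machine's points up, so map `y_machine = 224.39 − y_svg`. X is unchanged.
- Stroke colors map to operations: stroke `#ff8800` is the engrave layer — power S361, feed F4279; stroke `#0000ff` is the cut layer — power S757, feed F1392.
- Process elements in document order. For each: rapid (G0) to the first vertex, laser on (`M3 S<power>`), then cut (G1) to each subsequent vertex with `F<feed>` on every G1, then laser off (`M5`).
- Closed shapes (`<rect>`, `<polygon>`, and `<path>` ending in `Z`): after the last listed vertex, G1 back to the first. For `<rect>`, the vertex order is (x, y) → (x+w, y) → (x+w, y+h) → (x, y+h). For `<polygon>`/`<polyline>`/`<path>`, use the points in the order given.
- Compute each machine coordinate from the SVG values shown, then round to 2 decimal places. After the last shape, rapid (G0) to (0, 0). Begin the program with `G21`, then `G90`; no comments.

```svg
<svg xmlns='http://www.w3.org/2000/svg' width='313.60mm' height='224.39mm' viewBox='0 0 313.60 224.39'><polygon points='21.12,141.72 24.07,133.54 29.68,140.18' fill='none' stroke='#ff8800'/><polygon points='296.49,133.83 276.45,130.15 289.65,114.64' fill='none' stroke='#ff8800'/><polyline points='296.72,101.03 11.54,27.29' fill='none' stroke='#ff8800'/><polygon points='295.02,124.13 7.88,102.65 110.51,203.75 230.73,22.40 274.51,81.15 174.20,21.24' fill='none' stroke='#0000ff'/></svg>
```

Since the viewBox matches the mm dimensions, user units are millimetres directly. The only transform is the Y-flip y_m = 224.39 − y_svg.

Shape 1 is a regular polygon drawn with `<polygon>`. Its stroke #ff8800 means engrave at S361, F4279. After flipping Y the toolpath is (21.12,82.67) → (24.07,90.85) → (29.68,84.21) → (21.12,82.67), returning to the start.

Shape 2 is a regular polygon drawn with `<polygon>`. Its stroke #ff8800 means engrave at S361, F4279. After flipping Y the toolpath is (296.49,90.56) → (276.45,94.24) → (289.65,109.75) → (296.49,90.56), returning to the start.

Shape 3 is a line segment drawn with `<polyline>`. Its stroke #ff8800 means engrave at S361, F4279. After flipping Y the toolpath is (296.72,123.36) → (11.54,197.10).

Shape 4 is a closed polygon drawn with `<polygon>`. Its stroke #0000ff means cut at S757, F1392. After flipping Y the toolpath is (295.02,100.26) → (7.88,121.74) → (110.51,20.64) → (230.73,201.99) → (274.51,143.24) → (174.20,203.15) → (295.02,100.26), returning to the start.

G21
G90
G0 X21.12 Y82.67
M3 S361
G1 X24.07 Y90.85 F4279
G1 X29.68 Y84.21 F4279
G1 X21.12 Y82.67 F4279
M5
G0 X296.49 Y90.56
M3 S361
G1 X276.45 Y94.24 F4279
G1 X289.65 Y109.75 F4279
G1 X296.49 Y90.56 F4279
M5
G0 X296.72 Y123.36
M3 S361
G1 X11.54 Y197.10 F4279
M5
G0 X295.02 Y100.26
M3 S757
G1 X7.88 Y121.74 F1392
G1 X110.51 Y20.64 F1392
G1 X230.73 Y201.99 F1392
G1 X274.51 Y143.24 F1392
G1 X174.20 Y203.15 F1392
G1 X295.02 Y100.26 F1392
M5
G0 X0.00 Y0.00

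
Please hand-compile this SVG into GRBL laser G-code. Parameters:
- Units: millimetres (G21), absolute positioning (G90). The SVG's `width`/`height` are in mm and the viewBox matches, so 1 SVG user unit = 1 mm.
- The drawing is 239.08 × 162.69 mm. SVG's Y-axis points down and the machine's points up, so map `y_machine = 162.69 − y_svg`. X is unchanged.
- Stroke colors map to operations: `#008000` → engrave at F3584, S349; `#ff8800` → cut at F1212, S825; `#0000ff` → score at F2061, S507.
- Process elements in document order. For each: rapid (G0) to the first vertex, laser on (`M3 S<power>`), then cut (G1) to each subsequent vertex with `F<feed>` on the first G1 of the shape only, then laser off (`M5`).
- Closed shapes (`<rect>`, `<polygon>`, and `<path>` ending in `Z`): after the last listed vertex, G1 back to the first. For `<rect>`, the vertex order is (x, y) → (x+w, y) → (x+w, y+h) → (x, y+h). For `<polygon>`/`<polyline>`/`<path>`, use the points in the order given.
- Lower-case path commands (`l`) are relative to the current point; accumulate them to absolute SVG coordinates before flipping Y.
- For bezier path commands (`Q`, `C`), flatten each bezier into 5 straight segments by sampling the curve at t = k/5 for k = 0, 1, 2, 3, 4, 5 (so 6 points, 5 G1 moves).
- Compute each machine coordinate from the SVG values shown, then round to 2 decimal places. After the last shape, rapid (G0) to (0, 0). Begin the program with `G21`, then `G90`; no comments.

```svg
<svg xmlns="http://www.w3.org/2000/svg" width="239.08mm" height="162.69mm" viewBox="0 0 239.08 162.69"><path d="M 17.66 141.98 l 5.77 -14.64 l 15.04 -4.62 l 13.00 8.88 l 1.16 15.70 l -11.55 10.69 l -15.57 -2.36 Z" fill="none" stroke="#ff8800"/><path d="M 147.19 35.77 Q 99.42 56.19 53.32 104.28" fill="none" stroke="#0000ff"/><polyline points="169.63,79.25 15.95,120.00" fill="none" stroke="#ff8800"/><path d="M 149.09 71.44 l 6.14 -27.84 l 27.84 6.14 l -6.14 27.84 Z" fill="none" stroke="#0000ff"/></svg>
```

G21
G90
G0 X17.66 Y20.71
M3 S825
G1 X23.43 Y35.35 F1212
G1 X38.47 Y39.97
G1 X51.47 Y31.09
G1 X52.63 Y15.39
G1 X41.08 Y4.70
G1 X25.51 Y7.06
G1 X17.66 Y20.71
M5
G0 X147.19 Y126.92
M3 S507
G1 X128.15 Y117.65 F2061
G1 X109.24 Y106.16
G1 X90.47 Y92.45
G1 X71.83 Y76.54
G1 X53.32 Y58.41
M5
G0 X169.63 Y83.44
M3 S825
G1 X15.95 Y42.69 F1212
M5
G0 X149.09 Y91.25
M3 S507
G1 X155.23 Y119.09 F2061
G1 X183.07 Y112.95
G1 X176.93 Y85.11
G1 X149.09 Y91.25
M5
G0 X0.00 Y0.00

viewBox `0 0 239.08 162.69` with mm width/height → 1 unit = 1 mm. Flip: y_m = 162.69 − y_svg.

**Shape 1** — `<path>` regular polygon, stroke `#ff8800` → cut (S825, F1212). Machine vertices: (17.66,20.71) → (23.43,35.35) → (38.47,39.97) → (51.47,31.09) → (52.63,15.39) → (41.08,4.70) → (25.51,7.06) → (17.66,20.71). Closed: final G1 returns to the first vertex.

**Shape 2** — `<path>` quadratic bezier, stroke `#0000ff` → score (S507, F2061). Control points (SVG): P0=(147.19,35.77), P1=(99.42,56.19), P2=(53.32,104.28); sampled at t=k/5. Machine vertices: (147.19,126.92) → (128.15,117.65) → (109.24,106.16) → (90.47,92.45) → (71.83,76.54) → (53.32,58.41). Open path.

**Shape 3** — `<polyline>` line segment, stroke `#ff8800` → cut (S825, F1212). Machine vertices: (169.63,83.44) → (15.95,42.69). Open path.

**Shape 4** — `<path>` regular polygon, stroke `#0000ff` → score (S507, F2061). Machine vertices: (149.09,91.25) → (155.23,119.09) → (183.07,112.95) → (176.93,85.11) → (149.09,91.25). Closed: final G1 returns to the first vertex.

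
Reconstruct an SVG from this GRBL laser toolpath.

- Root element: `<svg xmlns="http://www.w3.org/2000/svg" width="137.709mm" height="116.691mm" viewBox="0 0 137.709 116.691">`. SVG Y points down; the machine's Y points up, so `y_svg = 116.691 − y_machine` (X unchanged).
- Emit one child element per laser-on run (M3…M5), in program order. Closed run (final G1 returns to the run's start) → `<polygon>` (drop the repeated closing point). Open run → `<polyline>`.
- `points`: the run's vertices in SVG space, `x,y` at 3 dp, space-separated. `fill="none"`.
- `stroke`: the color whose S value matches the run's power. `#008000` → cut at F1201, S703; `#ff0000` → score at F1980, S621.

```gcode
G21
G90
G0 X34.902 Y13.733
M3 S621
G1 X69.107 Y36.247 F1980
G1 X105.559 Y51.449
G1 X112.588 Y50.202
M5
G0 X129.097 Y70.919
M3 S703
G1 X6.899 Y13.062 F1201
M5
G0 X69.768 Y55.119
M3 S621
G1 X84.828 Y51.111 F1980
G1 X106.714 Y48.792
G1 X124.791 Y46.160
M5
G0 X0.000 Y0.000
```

<svg xmlns="http://www.w3.org/2000/svg" width="137.709mm" height="116.691mm" viewBox="0 0 137.709 116.691">
  <polyline points="34.902,102.958 69.107,80.444 105.559,65.242 112.588,66.489" fill="none" stroke="#ff0000"/>
  <polyline points="129.097,45.772 6.899,103.629" fill="none" stroke="#008000"/>
  <polyline points="69.768,61.572 84.828,65.580 106.714,67.899 124.791,70.531" fill="none" stroke="#ff0000"/>
</svg>

Each laser-on run becomes one SVG element. Flip Y back into SVG space with y_svg = 116.691 − y_machine.

Run 1: the run's S621 means `#ff0000` (score). The run is open, so emit a `<polyline>` with points (Y-flipped): 34.902,102.958 69.107,80.444 105.559,65.242 112.588,66.489.

Run 2: the run's S703 means `#008000` (cut). The run is open, so emit a `<polyline>` with points (Y-flipped): 129.097,45.772 6.899,103.629.

Run 3: S621 ⇒ score layer `#ff0000`. The run is open, so emit a `<polyline>` with points (Y-flipped): 69.768,61.572 84.828,65.580 106.714,67.899 124.791,70.531.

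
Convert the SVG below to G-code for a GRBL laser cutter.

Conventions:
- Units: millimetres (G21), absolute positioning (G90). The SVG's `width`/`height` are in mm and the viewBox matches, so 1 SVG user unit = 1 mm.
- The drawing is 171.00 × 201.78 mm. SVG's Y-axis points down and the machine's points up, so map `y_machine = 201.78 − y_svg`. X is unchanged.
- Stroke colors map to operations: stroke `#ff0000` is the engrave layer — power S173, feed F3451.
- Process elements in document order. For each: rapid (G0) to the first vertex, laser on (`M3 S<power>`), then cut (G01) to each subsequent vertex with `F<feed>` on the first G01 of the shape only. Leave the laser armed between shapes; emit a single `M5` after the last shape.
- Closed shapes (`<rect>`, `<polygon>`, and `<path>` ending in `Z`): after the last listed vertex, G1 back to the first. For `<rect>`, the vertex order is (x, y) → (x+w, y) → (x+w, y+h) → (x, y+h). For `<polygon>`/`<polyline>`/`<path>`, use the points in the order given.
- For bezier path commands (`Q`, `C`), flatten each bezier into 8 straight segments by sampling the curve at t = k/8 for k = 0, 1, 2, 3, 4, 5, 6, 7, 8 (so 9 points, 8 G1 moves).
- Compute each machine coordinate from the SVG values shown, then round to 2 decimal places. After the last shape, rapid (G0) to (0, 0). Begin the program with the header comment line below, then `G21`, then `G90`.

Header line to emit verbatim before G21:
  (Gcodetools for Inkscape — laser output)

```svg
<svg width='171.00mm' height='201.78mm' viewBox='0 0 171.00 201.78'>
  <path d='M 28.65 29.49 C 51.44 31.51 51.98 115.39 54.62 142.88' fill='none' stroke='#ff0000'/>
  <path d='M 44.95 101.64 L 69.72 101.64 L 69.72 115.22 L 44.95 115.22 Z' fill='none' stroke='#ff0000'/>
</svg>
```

1 u = 1 mm; y_m = 201.78 − y.

[1] `<path>` cubic bezier, #ff0000→engrave S173 F3451: (28.65,172.29) → (36.20,167.97) → (41.95,157.59) → (46.19,142.77) → (49.19,125.15) → (51.25,106.33) → (52.65,87.93) → (53.68,71.58) → (54.62,58.90)

[2] `<path>` rectangle, #ff0000→engrave S173 F3451: (44.95,100.14) → (69.72,100.14) → (69.72,86.56) → (44.95,86.56) → (44.95,100.14) (closed)

(Gcodetools for Inkscape — laser output)
G21
G90
G0 X28.65 Y172.29
M3 S173
G01 X36.20 Y167.97 F3451
G01 X41.95 Y157.59
G01 X46.19 Y142.77
G01 X49.19 Y125.15
G01 X51.25 Y106.33
G01 X52.65 Y87.93
G01 X53.68 Y71.58
G01 X54.62 Y58.90
G0 X44.95 Y100.14
M3 S173
G01 X69.72 Y100.14 F3451
G01 X69.72 Y86.56
G01 X44.95 Y86.56
G01 X44.95 Y100.14
M5
G0 X0.00 Y0.00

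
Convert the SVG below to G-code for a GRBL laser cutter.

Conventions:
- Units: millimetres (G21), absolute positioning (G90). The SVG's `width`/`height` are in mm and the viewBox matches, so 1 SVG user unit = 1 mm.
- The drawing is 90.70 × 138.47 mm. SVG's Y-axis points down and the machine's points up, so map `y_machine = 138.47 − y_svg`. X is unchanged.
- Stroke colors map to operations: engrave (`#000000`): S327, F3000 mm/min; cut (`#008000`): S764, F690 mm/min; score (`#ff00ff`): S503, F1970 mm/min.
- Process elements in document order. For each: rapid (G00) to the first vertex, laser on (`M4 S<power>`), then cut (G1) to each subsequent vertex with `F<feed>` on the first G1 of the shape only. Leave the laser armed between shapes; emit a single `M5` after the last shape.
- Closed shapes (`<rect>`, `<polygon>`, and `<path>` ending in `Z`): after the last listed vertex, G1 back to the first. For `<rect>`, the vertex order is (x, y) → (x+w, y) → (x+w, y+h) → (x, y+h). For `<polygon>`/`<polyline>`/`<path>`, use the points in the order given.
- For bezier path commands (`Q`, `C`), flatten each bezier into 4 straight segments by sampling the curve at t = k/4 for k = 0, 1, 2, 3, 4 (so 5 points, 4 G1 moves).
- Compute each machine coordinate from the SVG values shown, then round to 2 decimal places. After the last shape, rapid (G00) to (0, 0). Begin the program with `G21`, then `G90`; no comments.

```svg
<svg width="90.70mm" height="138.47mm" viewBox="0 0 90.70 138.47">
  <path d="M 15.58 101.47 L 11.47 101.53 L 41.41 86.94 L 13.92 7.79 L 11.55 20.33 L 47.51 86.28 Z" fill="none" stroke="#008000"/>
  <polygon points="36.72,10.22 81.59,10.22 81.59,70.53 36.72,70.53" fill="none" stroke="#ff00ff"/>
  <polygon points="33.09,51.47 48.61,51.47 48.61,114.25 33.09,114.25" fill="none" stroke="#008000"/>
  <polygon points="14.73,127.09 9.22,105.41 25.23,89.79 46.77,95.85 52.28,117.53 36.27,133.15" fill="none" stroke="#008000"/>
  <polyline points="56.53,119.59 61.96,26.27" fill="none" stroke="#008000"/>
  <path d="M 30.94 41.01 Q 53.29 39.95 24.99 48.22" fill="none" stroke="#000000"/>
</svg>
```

G21
G90
G00 X15.58 Y37.00
M4 S764
G1 X11.47 Y36.94 F690
G1 X41.41 Y51.53
G1 X13.92 Y130.68
G1 X11.55 Y118.14
G1 X47.51 Y52.19
G1 X15.58 Y37.00
G00 X36.72 Y128.25
M4 S503
G1 X81.59 Y128.25 F1970
G1 X81.59 Y67.94
G1 X36.72 Y67.94
G1 X36.72 Y128.25
G00 X33.09 Y87.00
M4 S764
G1 X48.61 Y87.00 F690
G1 X48.61 Y24.22
G1 X33.09 Y24.22
G1 X33.09 Y87.00
G00 X14.73 Y11.38
M4 S764
G1 X9.22 Y33.06 F690
G1 X25.23 Y48.68
G1 X46.77 Y42.62
G1 X52.28 Y20.94
G1 X36.27 Y5.32
G1 X14.73 Y11.38
G00 X56.53 Y18.88
M4 S764
G1 X61.96 Y112.20 F690
G00 X30.94 Y97.46
M4 S327
G1 X38.95 Y97.41 F3000
G1 X40.63 Y96.19
G1 X35.97 Y93.80
G1 X24.99 Y90.25
M5
G00 X0.00 Y0.00

Since the viewBox matches the mm dimensions, user units are millimetres directly. The only transform is the Y-flip y_m = 138.47 − y_svg.

Shape 1 is a closed polygon drawn with `<path>`. Its stroke #008000 means cut at S764, F690. After flipping Y the toolpath is (15.58,37.00) → (11.47,36.94) → (41.41,51.53) → (13.92,130.68) → (11.55,118.14) → (47.51,52.19) → (15.58,37.00), returning to the start.

Shape 2 is a rectangle drawn with `<polygon>`. Its stroke #ff00ff means score at S503, F1970. After flipping Y the toolpath is (36.72,128.25) → (81.59,128.25) → (81.59,67.94) → (36.72,67.94) → (36.72,128.25), returning to the start.

Shape 3 is a rectangle drawn with `<polygon>`. Its stroke #008000 means cut at S764, F690. After flipping Y the toolpath is (33.09,87.00) → (48.61,87.00) → (48.61,24.22) → (33.09,24.22) → (33.09,87.00), returning to the start.

Shape 4 is a regular polygon drawn with `<polygon>`. Its stroke #008000 means cut at S764, F690. After flipping Y the toolpath is (14.73,11.38) → (9.22,33.06) → (25.23,48.68) → (46.77,42.62) → (52.28,20.94) → (36.27,5.32) → (14.73,11.38), returning to the start.

Shape 5 is a line segment drawn with `<polyline>`. Its stroke #008000 means cut at S764, F690. After flipping Y the toolpath is (56.53,18.88) → (61.96,112.20).

Shape 6 is a quadratic bezier drawn with `<path>`. Its stroke #000000 means engrave at S327, F3000. After flipping Y the toolpath is (30.94,97.46) → (38.95,97.41) → (40.63,96.19) → (35.97,93.80) → (24.99,90.25).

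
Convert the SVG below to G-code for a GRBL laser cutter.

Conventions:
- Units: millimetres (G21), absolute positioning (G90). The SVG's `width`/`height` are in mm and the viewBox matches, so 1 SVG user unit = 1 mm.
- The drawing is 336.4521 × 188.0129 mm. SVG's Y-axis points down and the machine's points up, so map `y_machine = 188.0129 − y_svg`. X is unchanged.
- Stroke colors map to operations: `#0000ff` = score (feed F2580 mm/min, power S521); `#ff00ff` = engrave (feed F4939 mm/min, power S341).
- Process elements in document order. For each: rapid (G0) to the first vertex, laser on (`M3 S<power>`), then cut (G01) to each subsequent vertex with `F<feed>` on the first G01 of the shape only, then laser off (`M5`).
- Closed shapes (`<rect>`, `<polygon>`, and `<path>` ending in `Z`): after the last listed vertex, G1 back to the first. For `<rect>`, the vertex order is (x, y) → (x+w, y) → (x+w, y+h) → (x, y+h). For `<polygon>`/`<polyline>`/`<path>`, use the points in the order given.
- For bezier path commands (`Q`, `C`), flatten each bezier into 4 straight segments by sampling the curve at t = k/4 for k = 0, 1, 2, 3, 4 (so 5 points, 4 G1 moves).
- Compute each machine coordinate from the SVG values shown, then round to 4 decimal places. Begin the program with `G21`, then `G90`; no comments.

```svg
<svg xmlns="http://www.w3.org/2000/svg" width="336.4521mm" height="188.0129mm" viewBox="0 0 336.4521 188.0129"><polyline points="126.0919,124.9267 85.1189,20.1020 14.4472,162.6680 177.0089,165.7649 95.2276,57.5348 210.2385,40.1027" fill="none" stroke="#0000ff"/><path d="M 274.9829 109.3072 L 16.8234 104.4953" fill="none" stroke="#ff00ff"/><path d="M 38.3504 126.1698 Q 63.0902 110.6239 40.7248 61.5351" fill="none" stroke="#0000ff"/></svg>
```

1 u = 1 mm; y_m = 188.0129 − y.

[1] `<polyline>` open polyline, #0000ff→score S521 F2580: (126.0919,63.0862) → (85.1189,167.9109) → (14.4472,25.3449) → (177.0089,22.2480) → (95.2276,130.4781) → (210.2385,147.9102)

[2] `<path>` line segment, #ff00ff→engrave S341 F4939: (274.9829,78.7057) → (16.8234,83.5176)

[3] `<path>` quadratic bezier, #0000ff→score S521 F2580: (38.3504,61.8431) → (47.7762,71.7125) → (51.3139,85.7747) → (48.9634,104.0298) → (40.7248,126.4778)

G21
G90
G0 X126.0919 Y63.0862
M3 S521
G01 X85.1189 Y167.9109 F2580
G01 X14.4472 Y25.3449
G01 X177.0089 Y22.2480
G01 X95.2276 Y130.4781
G01 X210.2385 Y147.9102
M5
G0 X274.9829 Y78.7057
M3 S341
G01 X16.8234 Y83.5176 F4939
M5
G0 X38.3504 Y61.8431
M3 S521
G01 X47.7762 Y71.7125 F2580
G01 X51.3139 Y85.7747
G01 X48.9634 Y104.0298
G01 X40.7248 Y126.4778
M5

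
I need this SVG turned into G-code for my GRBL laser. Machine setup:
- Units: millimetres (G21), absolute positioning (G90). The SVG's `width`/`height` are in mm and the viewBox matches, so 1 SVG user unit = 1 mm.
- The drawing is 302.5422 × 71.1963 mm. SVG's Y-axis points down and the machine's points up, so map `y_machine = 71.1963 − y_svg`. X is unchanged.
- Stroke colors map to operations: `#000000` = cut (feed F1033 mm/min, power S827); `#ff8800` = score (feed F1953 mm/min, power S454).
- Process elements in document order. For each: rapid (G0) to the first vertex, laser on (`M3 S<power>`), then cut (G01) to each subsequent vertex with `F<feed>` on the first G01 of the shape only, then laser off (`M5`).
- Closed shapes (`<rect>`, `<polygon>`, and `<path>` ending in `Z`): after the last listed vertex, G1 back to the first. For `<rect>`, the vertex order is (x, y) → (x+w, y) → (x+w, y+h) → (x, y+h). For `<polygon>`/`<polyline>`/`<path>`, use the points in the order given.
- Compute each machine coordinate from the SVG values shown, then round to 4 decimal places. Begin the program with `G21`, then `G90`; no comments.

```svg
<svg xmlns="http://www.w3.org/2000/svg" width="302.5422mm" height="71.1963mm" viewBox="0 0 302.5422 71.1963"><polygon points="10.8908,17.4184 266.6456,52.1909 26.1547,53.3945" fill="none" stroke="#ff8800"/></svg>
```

G21
G90
G0 X10.8908 Y53.7779
M3 S454
G01 X266.6456 Y19.0054 F1953
G01 X26.1547 Y17.8018
G01 X10.8908 Y53.7779
M5

viewBox `0 0 302.5422 71.1963` with mm width/height → 1 unit = 1 mm. Flip: y_m = 71.1963 − y_svg.

**Shape 1** — `<polygon>` closed polygon, stroke `#ff8800` → score (S454, F1953). Machine vertices: (10.8908,53.7779) → (266.6456,19.0054) → (26.1547,17.8018) → (10.8908,53.7779). Closed: final G1 returns to the first vertex.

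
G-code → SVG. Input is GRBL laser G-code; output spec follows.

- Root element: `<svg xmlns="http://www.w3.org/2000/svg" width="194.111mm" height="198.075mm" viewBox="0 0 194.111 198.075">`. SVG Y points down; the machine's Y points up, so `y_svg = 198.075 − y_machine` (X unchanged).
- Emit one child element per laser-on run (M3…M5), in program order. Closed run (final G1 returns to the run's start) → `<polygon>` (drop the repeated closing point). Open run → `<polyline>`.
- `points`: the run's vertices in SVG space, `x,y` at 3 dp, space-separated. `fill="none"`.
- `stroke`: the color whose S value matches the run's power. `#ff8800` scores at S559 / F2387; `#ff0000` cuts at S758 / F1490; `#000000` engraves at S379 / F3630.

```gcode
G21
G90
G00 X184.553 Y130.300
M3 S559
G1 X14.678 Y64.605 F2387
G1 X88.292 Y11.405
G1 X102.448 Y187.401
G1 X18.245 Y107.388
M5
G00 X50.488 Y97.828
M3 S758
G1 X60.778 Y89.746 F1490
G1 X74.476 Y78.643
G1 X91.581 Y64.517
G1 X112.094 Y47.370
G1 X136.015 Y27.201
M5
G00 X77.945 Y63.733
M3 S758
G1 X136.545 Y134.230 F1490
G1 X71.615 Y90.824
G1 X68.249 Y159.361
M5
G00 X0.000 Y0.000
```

Each laser-on run becomes one SVG element. Flip Y back into SVG space with y_svg = 198.075 − y_machine.

Run 1: the run's S559 means `#ff8800` (score). The run is open, so emit a `<polyline>` with points (Y-flipped): 184.553,67.775 14.678,133.470 88.292,186.670 102.448,10.674 18.245,90.687.

Run 2: power S758 maps to stroke `#ff0000` (cut). The run is open, so emit a `<polyline>` with points (Y-flipped): 50.488,100.247 60.778,108.329 74.476,119.432 91.581,133.558 112.094,150.705 136.015,170.874.

Run 3: power S758 maps to stroke `#ff0000` (cut). The run is open, so emit a `<polyline>` with points (Y-flipped): 77.945,134.342 136.545,63.845 71.615,107.251 68.249,38.714.

<svg xmlns="http://www.w3.org/2000/svg" width="194.111mm" height="198.075mm" viewBox="0 0 194.111 198.075">
  <polyline points="184.553,67.775 14.678,133.470 88.292,186.670 102.448,10.674 18.245,90.687" fill="none" stroke="#ff8800"/>
  <polyline points="50.488,100.247 60.778,108.329 74.476,119.432 91.581,133.558 112.094,150.705 136.015,170.874" fill="none" stroke="#ff0000"/>
  <polyline points="77.945,134.342 136.545,63.845 71.615,107.251 68.249,38.714" fill="none" stroke="#ff0000"/>
</svg>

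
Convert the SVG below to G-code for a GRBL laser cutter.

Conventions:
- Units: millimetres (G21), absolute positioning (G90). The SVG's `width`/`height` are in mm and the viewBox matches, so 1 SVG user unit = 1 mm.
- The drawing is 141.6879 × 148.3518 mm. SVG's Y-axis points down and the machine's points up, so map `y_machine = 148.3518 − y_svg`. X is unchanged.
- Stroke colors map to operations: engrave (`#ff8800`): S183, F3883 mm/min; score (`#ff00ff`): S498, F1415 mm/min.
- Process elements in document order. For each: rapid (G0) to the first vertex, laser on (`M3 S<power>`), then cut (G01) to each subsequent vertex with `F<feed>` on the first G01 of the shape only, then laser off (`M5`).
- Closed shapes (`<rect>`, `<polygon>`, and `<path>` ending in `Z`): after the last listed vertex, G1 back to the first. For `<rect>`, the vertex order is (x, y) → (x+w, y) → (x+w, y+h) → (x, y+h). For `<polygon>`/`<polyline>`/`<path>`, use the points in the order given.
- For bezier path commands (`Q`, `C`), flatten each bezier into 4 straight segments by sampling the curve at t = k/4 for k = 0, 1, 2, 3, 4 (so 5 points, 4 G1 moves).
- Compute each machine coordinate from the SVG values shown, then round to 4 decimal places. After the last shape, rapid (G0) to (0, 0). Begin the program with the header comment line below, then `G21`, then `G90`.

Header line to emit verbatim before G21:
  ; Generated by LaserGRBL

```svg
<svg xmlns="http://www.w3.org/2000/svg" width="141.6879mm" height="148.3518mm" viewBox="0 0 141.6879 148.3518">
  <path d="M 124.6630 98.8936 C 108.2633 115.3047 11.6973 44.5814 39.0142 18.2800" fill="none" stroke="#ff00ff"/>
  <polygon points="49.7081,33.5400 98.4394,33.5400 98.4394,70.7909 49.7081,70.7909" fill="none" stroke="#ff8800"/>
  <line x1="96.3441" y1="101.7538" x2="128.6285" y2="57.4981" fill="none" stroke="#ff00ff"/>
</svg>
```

; Generated by LaserGRBL
G21
G90
G0 X124.6630 Y49.4582
M3 S498
G01 X100.5203 Y51.4320 F1415
G01 X65.4449 Y73.7478
G01 X38.5663 Y104.0722
G01 X39.0142 Y130.0718
M5
G0 X49.7081 Y114.8118
M3 S183
G01 X98.4394 Y114.8118 F3883
G01 X98.4394 Y77.5609
G01 X49.7081 Y77.5609
G01 X49.7081 Y114.8118
M5
G0 X96.3441 Y46.5980
M3 S498
G01 X128.6285 Y90.8537 F1415
M5
G0 X0.0000 Y0.0000

Since the viewBox matches the mm dimensions, user units are millimetres directly. The only transform is the Y-flip y_m = 148.3518 − y_svg.

Shape 1 is a cubic bezier drawn with `<path>`. Its stroke #ff00ff means score at S498, F1415. After flipping Y the toolpath is (124.6630,49.4582) → (100.5203,51.4320) → (65.4449,73.7478) → (38.5663,104.0722) → (39.0142,130.0718).

Shape 2 is a rectangle drawn with `<polygon>`. Its stroke #ff8800 means engrave at S183, F3883. After flipping Y the toolpath is (49.7081,114.8118) → (98.4394,114.8118) → (98.4394,77.5609) → (49.7081,77.5609) → (49.7081,114.8118), returning to the start.

Shape 3 is a line segment drawn with `<line>`. Its stroke #ff00ff means score at S498, F1415. After flipping Y the toolpath is (96.3441,46.5980) → (128.6285,90.8537).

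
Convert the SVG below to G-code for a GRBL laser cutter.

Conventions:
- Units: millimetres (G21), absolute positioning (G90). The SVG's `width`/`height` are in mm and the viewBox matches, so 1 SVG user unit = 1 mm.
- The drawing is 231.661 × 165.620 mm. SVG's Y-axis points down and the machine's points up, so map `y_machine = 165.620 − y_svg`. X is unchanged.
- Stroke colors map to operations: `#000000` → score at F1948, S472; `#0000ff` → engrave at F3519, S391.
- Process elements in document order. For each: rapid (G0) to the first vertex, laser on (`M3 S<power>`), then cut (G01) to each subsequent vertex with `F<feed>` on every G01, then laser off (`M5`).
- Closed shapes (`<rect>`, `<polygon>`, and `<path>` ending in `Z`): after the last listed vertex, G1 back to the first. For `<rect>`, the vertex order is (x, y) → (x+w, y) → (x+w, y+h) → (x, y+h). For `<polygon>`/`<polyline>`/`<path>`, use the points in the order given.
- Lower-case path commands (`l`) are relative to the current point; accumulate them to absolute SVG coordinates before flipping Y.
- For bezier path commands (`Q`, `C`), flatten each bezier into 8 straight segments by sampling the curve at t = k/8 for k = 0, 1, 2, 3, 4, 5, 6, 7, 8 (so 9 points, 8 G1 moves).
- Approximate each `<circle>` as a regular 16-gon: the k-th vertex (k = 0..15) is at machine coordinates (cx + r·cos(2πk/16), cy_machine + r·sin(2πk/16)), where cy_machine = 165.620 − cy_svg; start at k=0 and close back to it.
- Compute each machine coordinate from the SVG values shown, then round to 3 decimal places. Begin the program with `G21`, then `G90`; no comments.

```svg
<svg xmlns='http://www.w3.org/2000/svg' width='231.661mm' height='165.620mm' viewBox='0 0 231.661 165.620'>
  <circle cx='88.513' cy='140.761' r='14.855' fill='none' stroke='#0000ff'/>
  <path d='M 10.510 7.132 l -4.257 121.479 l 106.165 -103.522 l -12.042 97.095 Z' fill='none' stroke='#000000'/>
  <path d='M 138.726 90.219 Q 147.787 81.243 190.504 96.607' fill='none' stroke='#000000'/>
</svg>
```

G21
G90
G0 X103.368 Y24.859
M3 S391
G01 X102.237 Y30.544 F3519
G01 X99.017 Y35.363 F3519
G01 X94.198 Y38.583 F3519
G01 X88.513 Y39.714 F3519
G01 X82.828 Y38.583 F3519
G01 X78.009 Y35.363 F3519
G01 X74.789 Y30.544 F3519
G01 X73.658 Y24.859 F3519
G01 X74.789 Y19.174 F3519
G01 X78.009 Y14.355 F3519
G01 X82.828 Y11.135 F3519
G01 X88.513 Y10.004 F3519
G01 X94.198 Y11.135 F3519
G01 X99.017 Y14.355 F3519
G01 X102.237 Y19.174 F3519
G01 X103.368 Y24.859 F3519
M5
G0 X10.510 Y158.488
M3 S472
G01 X6.253 Y37.009 F1948
G01 X112.418 Y140.531 F1948
G01 X100.376 Y43.436 F1948
G01 X10.510 Y158.488 F1948
M5
G0 X138.726 Y75.401
M3 S472
G01 X141.517 Y77.265 F1948
G01 X145.360 Y78.368 F1948
G01 X150.255 Y78.710 F1948
G01 X156.201 Y78.292 F1948
G01 X163.199 Y77.113 F1948
G01 X171.249 Y75.174 F1948
G01 X180.351 Y72.474 F1948
G01 X190.504 Y69.013 F1948
M5

viewBox `0 0 231.661 165.620` with mm width/height → 1 unit = 1 mm. Flip: y_m = 165.620 − y_svg.

**Shape 1** — `<circle>` circle, stroke `#0000ff` → engrave (S391, F3519). Machine vertices: (103.368,24.859) → (102.237,30.544) → (99.017,35.363) → (94.198,38.583) → (88.513,39.714) → (82.828,38.583) → (78.009,35.363) → (74.789,30.544) → (73.658,24.859) → (74.789,19.174) → (78.009,14.355) → (82.828,11.135) → (88.513,10.004) → (94.198,11.135) → (99.017,14.355) → (102.237,19.174) → (103.368,24.859). Closed: final G1 returns to the first vertex.

**Shape 2** — `<path>` closed polygon, stroke `#000000` → score (S472, F1948). Machine vertices: (10.510,158.488) → (6.253,37.009) → (112.418,140.531) → (100.376,43.436) → (10.510,158.488). Closed: final G1 returns to the first vertex.

**Shape 3** — `<path>` quadratic bezier, stroke `#000000` → score (S472, F1948). Control points (SVG): P0=(138.726,90.219), P1=(147.787,81.243), P2=(190.504,96.607); sampled at t=k/8. Machine vertices: (138.726,75.401) → (141.517,77.265) → (145.360,78.368) → (150.255,78.710) → (156.201,78.292) → (163.199,77.113) → (171.249,75.174) → (180.351,72.474) → (190.504,69.013). Open path.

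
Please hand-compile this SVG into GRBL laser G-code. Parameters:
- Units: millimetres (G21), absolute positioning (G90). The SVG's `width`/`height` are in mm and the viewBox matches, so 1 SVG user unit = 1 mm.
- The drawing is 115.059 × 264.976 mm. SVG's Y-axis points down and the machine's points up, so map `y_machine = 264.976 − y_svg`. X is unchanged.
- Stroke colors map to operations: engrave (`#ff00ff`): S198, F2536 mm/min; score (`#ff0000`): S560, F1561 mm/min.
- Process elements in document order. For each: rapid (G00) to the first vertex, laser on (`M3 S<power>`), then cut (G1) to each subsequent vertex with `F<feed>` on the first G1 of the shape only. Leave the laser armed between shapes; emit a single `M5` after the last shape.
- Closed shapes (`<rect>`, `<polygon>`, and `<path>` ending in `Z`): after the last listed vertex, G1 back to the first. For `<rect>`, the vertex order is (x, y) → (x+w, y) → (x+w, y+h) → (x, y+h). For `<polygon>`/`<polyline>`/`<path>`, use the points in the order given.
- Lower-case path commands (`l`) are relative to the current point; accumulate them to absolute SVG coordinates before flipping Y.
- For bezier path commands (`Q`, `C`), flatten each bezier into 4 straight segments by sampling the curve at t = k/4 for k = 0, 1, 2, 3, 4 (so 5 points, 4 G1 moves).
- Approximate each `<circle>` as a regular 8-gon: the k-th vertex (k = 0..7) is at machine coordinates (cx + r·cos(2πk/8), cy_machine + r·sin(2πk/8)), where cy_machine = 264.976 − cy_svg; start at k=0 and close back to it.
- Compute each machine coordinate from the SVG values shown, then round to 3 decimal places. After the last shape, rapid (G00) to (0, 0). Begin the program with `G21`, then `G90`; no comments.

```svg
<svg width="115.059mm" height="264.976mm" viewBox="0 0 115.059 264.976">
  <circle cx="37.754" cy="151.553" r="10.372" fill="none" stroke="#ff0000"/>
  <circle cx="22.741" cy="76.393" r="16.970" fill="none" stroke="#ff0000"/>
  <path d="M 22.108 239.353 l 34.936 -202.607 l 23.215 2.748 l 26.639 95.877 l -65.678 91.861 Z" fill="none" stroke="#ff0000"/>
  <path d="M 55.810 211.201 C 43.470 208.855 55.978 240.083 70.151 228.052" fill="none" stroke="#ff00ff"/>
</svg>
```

1 u = 1 mm; y_m = 264.976 − y.

[1] `<circle>` circle, #ff0000→score S560 F1561: (48.126,113.423) → (45.088,120.757) → (37.754,123.795) → (30.420,120.757) → (27.382,113.423) → (30.420,106.089) → (37.754,103.051) → (45.088,106.089) → (48.126,113.423) (closed)

[2] `<circle>` circle, #ff0000→score S560 F1561: (39.711,188.583) → (34.741,200.583) → (22.741,205.553) → (10.741,200.583) → (5.771,188.583) → (10.741,176.583) → (22.741,171.613) → (34.741,176.583) → (39.711,188.583) (closed)

[3] `<path>` closed polygon, #ff0000→score S560 F1561: (22.108,25.623) → (57.044,228.230) → (80.259,225.482) → (106.898,129.605) → (41.220,37.744) → (22.108,25.623) (closed)

[4] `<path>` cubic bezier, #ff00ff→engrave S198 F2536: (55.810,53.775) → (50.852,50.440) → (53.038,41.718) → (60.196,34.811) → (70.151,36.924)

G21
G90
G00 X48.126 Y113.423
M3 S560
G1 X45.088 Y120.757 F1561
G1 X37.754 Y123.795
G1 X30.420 Y120.757
G1 X27.382 Y113.423
G1 X30.420 Y106.089
G1 X37.754 Y103.051
G1 X45.088 Y106.089
G1 X48.126 Y113.423
G00 X39.711 Y188.583
M3 S560
G1 X34.741 Y200.583 F1561
G1 X22.741 Y205.553
G1 X10.741 Y200.583
G1 X5.771 Y188.583
G1 X10.741 Y176.583
G1 X22.741 Y171.613
G1 X34.741 Y176.583
G1 X39.711 Y188.583
G00 X22.108 Y25.623
M3 S560
G1 X57.044 Y228.230 F1561
G1 X80.259 Y225.482
G1 X106.898 Y129.605
G1 X41.220 Y37.744
G1 X22.108 Y25.623
G00 X55.810 Y53.775
M3 S198
G1 X50.852 Y50.440 F2536
G1 X53.038 Y41.718
G1 X60.196 Y34.811
G1 X70.151 Y36.924
M5
G00 X0.000 Y0.000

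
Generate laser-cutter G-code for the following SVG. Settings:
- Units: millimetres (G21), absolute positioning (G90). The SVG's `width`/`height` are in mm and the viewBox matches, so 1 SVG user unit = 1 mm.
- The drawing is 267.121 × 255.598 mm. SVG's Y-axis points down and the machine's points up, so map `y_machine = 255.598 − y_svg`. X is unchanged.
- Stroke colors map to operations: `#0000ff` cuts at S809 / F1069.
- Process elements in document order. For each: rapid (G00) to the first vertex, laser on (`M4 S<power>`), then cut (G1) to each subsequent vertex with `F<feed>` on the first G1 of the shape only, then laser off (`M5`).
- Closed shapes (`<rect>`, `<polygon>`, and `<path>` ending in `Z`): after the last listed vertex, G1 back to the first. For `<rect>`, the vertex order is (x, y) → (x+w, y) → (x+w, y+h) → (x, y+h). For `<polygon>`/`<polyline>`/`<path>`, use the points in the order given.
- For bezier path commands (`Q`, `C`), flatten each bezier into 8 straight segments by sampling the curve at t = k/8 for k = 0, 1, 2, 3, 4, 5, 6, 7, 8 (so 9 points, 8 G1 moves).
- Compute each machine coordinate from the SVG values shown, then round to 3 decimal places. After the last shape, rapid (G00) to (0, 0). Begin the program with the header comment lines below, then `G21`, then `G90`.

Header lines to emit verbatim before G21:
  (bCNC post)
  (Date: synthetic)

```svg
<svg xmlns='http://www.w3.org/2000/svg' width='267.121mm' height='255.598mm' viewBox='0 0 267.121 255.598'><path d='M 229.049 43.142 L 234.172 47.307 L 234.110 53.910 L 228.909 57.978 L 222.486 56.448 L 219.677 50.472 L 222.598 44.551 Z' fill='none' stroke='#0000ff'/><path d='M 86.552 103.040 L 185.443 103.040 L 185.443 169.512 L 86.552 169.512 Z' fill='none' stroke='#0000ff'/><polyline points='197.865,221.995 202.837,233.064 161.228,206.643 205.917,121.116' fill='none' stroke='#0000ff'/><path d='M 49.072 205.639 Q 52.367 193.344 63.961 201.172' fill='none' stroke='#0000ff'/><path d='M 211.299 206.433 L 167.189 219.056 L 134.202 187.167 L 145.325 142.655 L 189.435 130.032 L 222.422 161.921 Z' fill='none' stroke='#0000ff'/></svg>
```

(bCNC post)
(Date: synthetic)
G21
G90
G00 X229.049 Y212.456
M4 S809
G1 X234.172 Y208.291 F1069
G1 X234.110 Y201.688
G1 X228.909 Y197.620
G1 X222.486 Y199.150
G1 X219.677 Y205.126
G1 X222.598 Y211.047
G1 X229.049 Y212.456
M5
G00 X86.552 Y152.558
M4 S809
G1 X185.443 Y152.558 F1069
G1 X185.443 Y86.086
G1 X86.552 Y86.086
G1 X86.552 Y152.558
M5
G00 X197.865 Y33.603
M4 S809
G1 X202.837 Y22.534 F1069
G1 X161.228 Y48.955
G1 X205.917 Y134.482
M5
G00 X49.072 Y49.959
M4 S809
G1 X50.025 Y52.718 F1069
G1 X51.238 Y54.849
G1 X52.710 Y56.350
G1 X54.442 Y57.223
G1 X56.433 Y57.467
G1 X58.683 Y57.082
G1 X61.192 Y56.069
G1 X63.961 Y54.426
M5
G00 X211.299 Y49.165
M4 S809
G1 X167.189 Y36.542 F1069
G1 X134.202 Y68.431
G1 X145.325 Y112.943
G1 X189.435 Y125.566
G1 X222.422 Y93.677
G1 X211.299 Y49.165
M5
G00 X0.000 Y0.000

1 u = 1 mm; y_m = 255.598 − y.

[1] `<path>` regular polygon, #0000ff→cut S809 F1069: (229.049,212.456) → (234.172,208.291) → (234.110,201.688) → (228.909,197.620) → (222.486,199.150) → (219.677,205.126) → (222.598,211.047) → (229.049,212.456) (closed)

[2] `<path>` rectangle, #0000ff→cut S809 F1069: (86.552,152.558) → (185.443,152.558) → (185.443,86.086) → (86.552,86.086) → (86.552,152.558) (closed)

[3] `<polyline>` open polyline, #0000ff→cut S809 F1069: (197.865,33.603) → (202.837,22.534) → (161.228,48.955) → (205.917,134.482)

[4] `<path>` quadratic bezier, #0000ff→cut S809 F1069: (49.072,49.959) → (50.025,52.718) → (51.238,54.849) → (52.710,56.350) → (54.442,57.223) → (56.433,57.467) → (58.683,57.082) → (61.192,56.069) → (63.961,54.426)

[5] `<path>` regular polygon, #0000ff→cut S809 F1069: (211.299,49.165) → (167.189,36.542) → (134.202,68.431) → (145.325,112.943) → (189.435,125.566) → (222.422,93.677) → (211.299,49.165) (closed)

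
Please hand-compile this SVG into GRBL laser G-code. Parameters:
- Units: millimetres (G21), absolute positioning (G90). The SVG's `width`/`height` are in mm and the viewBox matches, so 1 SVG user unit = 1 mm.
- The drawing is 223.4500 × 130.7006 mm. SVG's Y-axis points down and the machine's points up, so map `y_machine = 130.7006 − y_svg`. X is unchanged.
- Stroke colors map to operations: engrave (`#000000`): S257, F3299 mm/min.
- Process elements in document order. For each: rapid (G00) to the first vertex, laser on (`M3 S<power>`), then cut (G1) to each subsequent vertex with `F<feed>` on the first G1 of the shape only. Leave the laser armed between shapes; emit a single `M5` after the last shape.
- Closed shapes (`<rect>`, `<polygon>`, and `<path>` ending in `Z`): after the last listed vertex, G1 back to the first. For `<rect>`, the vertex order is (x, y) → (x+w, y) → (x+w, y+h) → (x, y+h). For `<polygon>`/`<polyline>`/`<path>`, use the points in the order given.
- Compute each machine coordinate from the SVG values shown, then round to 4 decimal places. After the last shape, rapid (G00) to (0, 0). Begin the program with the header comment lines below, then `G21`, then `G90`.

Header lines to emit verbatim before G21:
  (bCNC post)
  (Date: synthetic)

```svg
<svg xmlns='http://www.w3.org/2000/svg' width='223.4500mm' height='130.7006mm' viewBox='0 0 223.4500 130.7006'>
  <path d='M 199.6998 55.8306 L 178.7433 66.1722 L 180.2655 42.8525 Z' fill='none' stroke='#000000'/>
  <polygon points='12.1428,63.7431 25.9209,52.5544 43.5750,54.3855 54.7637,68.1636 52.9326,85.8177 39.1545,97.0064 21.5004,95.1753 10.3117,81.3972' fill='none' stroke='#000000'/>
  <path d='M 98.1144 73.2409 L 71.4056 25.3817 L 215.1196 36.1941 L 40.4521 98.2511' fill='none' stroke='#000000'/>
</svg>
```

1 u = 1 mm; y_m = 130.7006 − y.

[1] `<path>` regular polygon, #000000→engrave S257 F3299: (199.6998,74.8700) → (178.7433,64.5284) → (180.2655,87.8481) → (199.6998,74.8700) (closed)

[2] `<polygon>` regular polygon, #000000→engrave S257 F3299: (12.1428,66.9575) → (25.9209,78.1462) → (43.5750,76.3151) → (54.7637,62.5370) → (52.9326,44.8829) → (39.1545,33.6942) → (21.5004,35.5253) → (10.3117,49.3034) → (12.1428,66.9575) (closed)

[3] `<path>` open polyline, #000000→engrave S257 F3299: (98.1144,57.4597) → (71.4056,105.3189) → (215.1196,94.5065) → (40.4521,32.4495)

(bCNC post)
(Date: synthetic)
G21
G90
G00 X199.6998 Y74.8700
M3 S257
G1 X178.7433 Y64.5284 F3299
G1 X180.2655 Y87.8481
G1 X199.6998 Y74.8700
G00 X12.1428 Y66.9575
M3 S257
G1 X25.9209 Y78.1462 F3299
G1 X43.5750 Y76.3151
G1 X54.7637 Y62.5370
G1 X52.9326 Y44.8829
G1 X39.1545 Y33.6942
G1 X21.5004 Y35.5253
G1 X10.3117 Y49.3034
G1 X12.1428 Y66.9575
G00 X98.1144 Y57.4597
M3 S257
G1 X71.4056 Y105.3189 F3299
G1 X215.1196 Y94.5065
G1 X40.4521 Y32.4495
M5
G00 X0.0000 Y0.0000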